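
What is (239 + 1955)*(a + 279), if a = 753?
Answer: 2264208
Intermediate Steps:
(239 + 1955)*(a + 279) = (239 + 1955)*(753 + 279) = 2194*1032 = 2264208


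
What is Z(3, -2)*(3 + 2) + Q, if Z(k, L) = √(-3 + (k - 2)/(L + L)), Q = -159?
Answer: -159 + 5*I*√13/2 ≈ -159.0 + 9.0139*I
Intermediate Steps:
Z(k, L) = √(-3 + (-2 + k)/(2*L)) (Z(k, L) = √(-3 + (-2 + k)/((2*L))) = √(-3 + (-2 + k)*(1/(2*L))) = √(-3 + (-2 + k)/(2*L)))
Z(3, -2)*(3 + 2) + Q = (√2*√((-2 + 3 - 6*(-2))/(-2))/2)*(3 + 2) - 159 = (√2*√(-(-2 + 3 + 12)/2)/2)*5 - 159 = (√2*√(-½*13)/2)*5 - 159 = (√2*√(-13/2)/2)*5 - 159 = (√2*(I*√26/2)/2)*5 - 159 = (I*√13/2)*5 - 159 = 5*I*√13/2 - 159 = -159 + 5*I*√13/2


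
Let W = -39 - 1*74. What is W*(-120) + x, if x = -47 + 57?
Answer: 13570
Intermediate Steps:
x = 10
W = -113 (W = -39 - 74 = -113)
W*(-120) + x = -113*(-120) + 10 = 13560 + 10 = 13570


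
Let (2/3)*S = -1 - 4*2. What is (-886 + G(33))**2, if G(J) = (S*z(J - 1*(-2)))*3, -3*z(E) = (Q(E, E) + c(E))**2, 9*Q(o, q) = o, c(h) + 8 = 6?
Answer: 25270729/36 ≈ 7.0197e+5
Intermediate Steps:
c(h) = -2 (c(h) = -8 + 6 = -2)
Q(o, q) = o/9
S = -27/2 (S = 3*(-1 - 4*2)/2 = 3*(-1 - 8)/2 = (3/2)*(-9) = -27/2 ≈ -13.500)
z(E) = -(-2 + E/9)**2/3 (z(E) = -(E/9 - 2)**2/3 = -(-2 + E/9)**2/3)
G(J) = (-16 + J)**2/6 (G(J) = -(-1)*(-18 + (J - 1*(-2)))**2/18*3 = -(-1)*(-18 + (J + 2))**2/18*3 = -(-1)*(-18 + (2 + J))**2/18*3 = -(-1)*(-16 + J)**2/18*3 = ((-16 + J)**2/18)*3 = (-16 + J)**2/6)
(-886 + G(33))**2 = (-886 + (-16 + 33)**2/6)**2 = (-886 + (1/6)*17**2)**2 = (-886 + (1/6)*289)**2 = (-886 + 289/6)**2 = (-5027/6)**2 = 25270729/36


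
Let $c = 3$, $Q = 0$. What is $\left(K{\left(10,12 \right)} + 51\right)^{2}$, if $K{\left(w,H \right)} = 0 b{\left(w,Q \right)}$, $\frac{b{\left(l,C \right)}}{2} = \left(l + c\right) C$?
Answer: $2601$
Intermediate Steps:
$b{\left(l,C \right)} = 2 C \left(3 + l\right)$ ($b{\left(l,C \right)} = 2 \left(l + 3\right) C = 2 \left(3 + l\right) C = 2 C \left(3 + l\right)$)
$K{\left(w,H \right)} = 0$ ($K{\left(w,H \right)} = 0 \cdot 2 \cdot 0 \left(3 + w\right) = 0 \cdot 0 = 0$)
$\left(K{\left(10,12 \right)} + 51\right)^{2} = \left(0 + 51\right)^{2} = 51^{2} = 2601$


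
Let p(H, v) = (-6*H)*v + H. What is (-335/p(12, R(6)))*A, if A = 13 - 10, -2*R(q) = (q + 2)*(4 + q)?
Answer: -335/964 ≈ -0.34751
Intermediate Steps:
R(q) = -(2 + q)*(4 + q)/2 (R(q) = -(q + 2)*(4 + q)/2 = -(2 + q)*(4 + q)/2)
p(H, v) = H - 6*H*v (p(H, v) = -6*H*v + H = H - 6*H*v)
A = 3
(-335/p(12, R(6)))*A = -335*1/(12*(1 - 6*(-4 - 3*6 - 1/2*6**2)))*3 = -335*1/(12*(1 - 6*(-4 - 18 - 1/2*36)))*3 = -335*1/(12*(1 - 6*(-4 - 18 - 18)))*3 = -335*1/(12*(1 - 6*(-40)))*3 = -335*1/(12*(1 + 240))*3 = -335/(12*241)*3 = -335/2892*3 = -335/964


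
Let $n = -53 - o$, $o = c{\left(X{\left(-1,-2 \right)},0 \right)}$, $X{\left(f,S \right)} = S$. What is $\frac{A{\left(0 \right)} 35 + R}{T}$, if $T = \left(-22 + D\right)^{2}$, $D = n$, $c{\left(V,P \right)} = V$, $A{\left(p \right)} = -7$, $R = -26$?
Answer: $- \frac{271}{5329} \approx -0.050854$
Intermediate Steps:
$o = -2$
$n = -51$ ($n = -53 - -2 = -53 + 2 = -51$)
$D = -51$
$T = 5329$ ($T = \left(-22 - 51\right)^{2} = \left(-73\right)^{2} = 5329$)
$\frac{A{\left(0 \right)} 35 + R}{T} = \frac{\left(-7\right) 35 - 26}{5329} = \left(-245 - 26\right) \frac{1}{5329} = \left(-271\right) \frac{1}{5329} = - \frac{271}{5329}$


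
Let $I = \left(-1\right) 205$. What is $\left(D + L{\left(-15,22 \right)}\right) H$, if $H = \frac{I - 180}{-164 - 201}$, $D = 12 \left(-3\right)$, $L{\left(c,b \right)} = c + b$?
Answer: $- \frac{2233}{73} \approx -30.589$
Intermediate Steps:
$L{\left(c,b \right)} = b + c$
$I = -205$
$D = -36$
$H = \frac{77}{73}$ ($H = \frac{-205 - 180}{-164 - 201} = - \frac{385}{-365} = \left(-385\right) \left(- \frac{1}{365}\right) = \frac{77}{73} \approx 1.0548$)
$\left(D + L{\left(-15,22 \right)}\right) H = \left(-36 + \left(22 - 15\right)\right) \frac{77}{73} = \left(-36 + 7\right) \frac{77}{73} = \left(-29\right) \frac{77}{73} = - \frac{2233}{73}$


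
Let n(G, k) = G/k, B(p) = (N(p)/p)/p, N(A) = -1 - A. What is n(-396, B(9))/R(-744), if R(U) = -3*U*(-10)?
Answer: -891/6200 ≈ -0.14371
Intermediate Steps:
R(U) = 30*U
B(p) = (-1 - p)/p² (B(p) = ((-1 - p)/p)/p = (-1 - p)/p²)
n(-396, B(9))/R(-744) = (-396*81/(-1 - 1*9))/((30*(-744))) = -396*81/(-1 - 9)/(-22320) = -396/((1/81)*(-10))*(-1/22320) = -396/(-10/81)*(-1/22320) = -396*(-81/10)*(-1/22320) = (16038/5)*(-1/22320) = -891/6200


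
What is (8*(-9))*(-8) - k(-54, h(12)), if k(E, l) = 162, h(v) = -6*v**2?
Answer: 414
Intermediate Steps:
(8*(-9))*(-8) - k(-54, h(12)) = (8*(-9))*(-8) - 1*162 = -72*(-8) - 162 = 576 - 162 = 414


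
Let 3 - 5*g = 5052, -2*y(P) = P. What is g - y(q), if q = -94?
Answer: -5284/5 ≈ -1056.8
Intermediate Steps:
y(P) = -P/2
g = -5049/5 (g = ⅗ - ⅕*5052 = ⅗ - 5052/5 = -5049/5 ≈ -1009.8)
g - y(q) = -5049/5 - (-1)*(-94)/2 = -5049/5 - 1*47 = -5049/5 - 47 = -5284/5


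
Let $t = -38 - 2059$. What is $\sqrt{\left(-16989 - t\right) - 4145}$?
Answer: $i \sqrt{19037} \approx 137.97 i$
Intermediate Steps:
$t = -2097$ ($t = -38 - 2059 = -2097$)
$\sqrt{\left(-16989 - t\right) - 4145} = \sqrt{\left(-16989 - -2097\right) - 4145} = \sqrt{\left(-16989 + 2097\right) - 4145} = \sqrt{-14892 - 4145} = \sqrt{-19037} = i \sqrt{19037}$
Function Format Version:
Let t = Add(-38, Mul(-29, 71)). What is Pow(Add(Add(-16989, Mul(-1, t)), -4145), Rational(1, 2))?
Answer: Mul(I, Pow(19037, Rational(1, 2))) ≈ Mul(137.97, I)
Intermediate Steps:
t = -2097 (t = Add(-38, -2059) = -2097)
Pow(Add(Add(-16989, Mul(-1, t)), -4145), Rational(1, 2)) = Pow(Add(Add(-16989, Mul(-1, -2097)), -4145), Rational(1, 2)) = Pow(Add(Add(-16989, 2097), -4145), Rational(1, 2)) = Pow(Add(-14892, -4145), Rational(1, 2)) = Pow(-19037, Rational(1, 2)) = Mul(I, Pow(19037, Rational(1, 2)))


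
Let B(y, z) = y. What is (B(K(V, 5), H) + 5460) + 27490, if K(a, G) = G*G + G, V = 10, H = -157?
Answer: 32980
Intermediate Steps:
K(a, G) = G + G² (K(a, G) = G² + G = G + G²)
(B(K(V, 5), H) + 5460) + 27490 = (5*(1 + 5) + 5460) + 27490 = (5*6 + 5460) + 27490 = (30 + 5460) + 27490 = 5490 + 27490 = 32980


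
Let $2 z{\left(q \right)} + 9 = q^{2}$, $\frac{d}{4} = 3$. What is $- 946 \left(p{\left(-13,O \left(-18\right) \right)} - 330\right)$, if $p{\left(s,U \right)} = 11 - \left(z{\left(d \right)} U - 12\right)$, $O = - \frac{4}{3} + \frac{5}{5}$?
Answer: $673552$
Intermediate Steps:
$d = 12$ ($d = 4 \cdot 3 = 12$)
$z{\left(q \right)} = - \frac{9}{2} + \frac{q^{2}}{2}$
$O = - \frac{1}{3}$ ($O = \left(-4\right) \frac{1}{3} + 5 \cdot \frac{1}{5} = - \frac{4}{3} + 1 = - \frac{1}{3} \approx -0.33333$)
$p{\left(s,U \right)} = 23 - \frac{135 U}{2}$ ($p{\left(s,U \right)} = 11 - \left(\left(- \frac{9}{2} + \frac{12^{2}}{2}\right) U - 12\right) = 11 - \left(\left(- \frac{9}{2} + \frac{1}{2} \cdot 144\right) U - 12\right) = 11 - \left(\left(- \frac{9}{2} + 72\right) U - 12\right) = 11 - \left(\frac{135 U}{2} - 12\right) = 11 - \left(-12 + \frac{135 U}{2}\right) = 23 - \frac{135 U}{2}$)
$- 946 \left(p{\left(-13,O \left(-18\right) \right)} - 330\right) = - 946 \left(\left(23 - \frac{135 \left(\left(- \frac{1}{3}\right) \left(-18\right)\right)}{2}\right) - 330\right) = - 946 \left(\left(23 - 405\right) - 330\right) = - 946 \left(-382 - 330\right) = \left(-946\right) \left(-712\right) = 673552$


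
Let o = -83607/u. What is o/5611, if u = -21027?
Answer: 899/1268629 ≈ 0.00070864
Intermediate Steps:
o = 27869/7009 (o = -83607/(-21027) = -83607*(-1/21027) = 27869/7009 ≈ 3.9762)
o/5611 = (27869/7009)/5611 = (27869/7009)*(1/5611) = 899/1268629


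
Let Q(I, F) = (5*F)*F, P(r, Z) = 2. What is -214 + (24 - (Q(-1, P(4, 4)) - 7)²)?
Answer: -359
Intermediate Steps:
Q(I, F) = 5*F²
-214 + (24 - (Q(-1, P(4, 4)) - 7)²) = -214 + (24 - (5*2² - 7)²) = -214 + (24 - (5*4 - 7)²) = -214 + (24 - (20 - 7)²) = -214 + (24 - 1*13²) = -214 + (24 - 1*169) = -214 + (24 - 169) = -214 - 145 = -359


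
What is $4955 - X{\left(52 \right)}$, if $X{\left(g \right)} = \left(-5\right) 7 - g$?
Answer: $5042$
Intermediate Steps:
$X{\left(g \right)} = -35 - g$
$4955 - X{\left(52 \right)} = 4955 - \left(-35 - 52\right) = 4955 - -87 = 4955 + 87 = 5042$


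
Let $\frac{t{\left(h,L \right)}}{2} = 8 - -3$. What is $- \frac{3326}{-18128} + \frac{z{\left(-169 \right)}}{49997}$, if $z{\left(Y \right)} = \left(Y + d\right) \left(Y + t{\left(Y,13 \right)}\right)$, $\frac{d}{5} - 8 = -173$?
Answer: $\frac{1407558563}{453172808} \approx 3.106$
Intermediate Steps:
$d = -825$ ($d = 40 + 5 \left(-173\right) = 40 - 865 = -825$)
$t{\left(h,L \right)} = 22$ ($t{\left(h,L \right)} = 2 \left(8 - -3\right) = 2 \left(8 + 3\right) = 2 \cdot 11 = 22$)
$z{\left(Y \right)} = \left(-825 + Y\right) \left(22 + Y\right)$ ($z{\left(Y \right)} = \left(Y - 825\right) \left(Y + 22\right) = \left(-825 + Y\right) \left(22 + Y\right)$)
$- \frac{3326}{-18128} + \frac{z{\left(-169 \right)}}{49997} = - \frac{3326}{-18128} + \frac{-18150 + \left(-169\right)^{2} - -135707}{49997} = \left(-3326\right) \left(- \frac{1}{18128}\right) + \left(-18150 + 28561 + 135707\right) \frac{1}{49997} = \frac{1663}{9064} + 146118 \cdot \frac{1}{49997} = \frac{1663}{9064} + \frac{146118}{49997} = \frac{1407558563}{453172808}$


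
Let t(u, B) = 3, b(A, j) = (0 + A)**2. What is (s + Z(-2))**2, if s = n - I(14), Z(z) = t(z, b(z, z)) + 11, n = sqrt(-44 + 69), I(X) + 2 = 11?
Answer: 100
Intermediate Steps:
b(A, j) = A**2
I(X) = 9 (I(X) = -2 + 11 = 9)
n = 5 (n = sqrt(25) = 5)
Z(z) = 14 (Z(z) = 3 + 11 = 14)
s = -4 (s = 5 - 1*9 = 5 - 9 = -4)
(s + Z(-2))**2 = (-4 + 14)**2 = 10**2 = 100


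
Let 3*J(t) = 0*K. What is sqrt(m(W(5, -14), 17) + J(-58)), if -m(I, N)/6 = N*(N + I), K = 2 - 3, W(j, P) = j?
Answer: 2*I*sqrt(561) ≈ 47.371*I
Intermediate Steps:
K = -1
m(I, N) = -6*N*(I + N) (m(I, N) = -6*N*(N + I) = -6*N*(I + N))
J(t) = 0 (J(t) = (0*(-1))/3 = (1/3)*0 = 0)
sqrt(m(W(5, -14), 17) + J(-58)) = sqrt(-6*17*(5 + 17) + 0) = sqrt(-6*17*22 + 0) = sqrt(-2244 + 0) = sqrt(-2244) = 2*I*sqrt(561)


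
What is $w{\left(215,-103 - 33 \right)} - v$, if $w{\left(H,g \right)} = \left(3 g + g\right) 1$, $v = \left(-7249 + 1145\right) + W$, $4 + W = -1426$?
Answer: $6990$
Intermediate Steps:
$W = -1430$ ($W = -4 - 1426 = -1430$)
$v = -7534$ ($v = \left(-7249 + 1145\right) - 1430 = -6104 - 1430 = -7534$)
$w{\left(H,g \right)} = 4 g$ ($w{\left(H,g \right)} = 4 g 1 = 4 g$)
$w{\left(215,-103 - 33 \right)} - v = 4 \left(-103 - 33\right) - -7534 = 4 \left(-103 - 33\right) + 7534 = 4 \left(-136\right) + 7534 = -544 + 7534 = 6990$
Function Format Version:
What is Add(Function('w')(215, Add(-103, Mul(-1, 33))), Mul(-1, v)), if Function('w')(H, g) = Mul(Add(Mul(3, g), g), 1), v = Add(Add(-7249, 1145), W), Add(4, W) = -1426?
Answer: 6990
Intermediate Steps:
W = -1430 (W = Add(-4, -1426) = -1430)
v = -7534 (v = Add(Add(-7249, 1145), -1430) = Add(-6104, -1430) = -7534)
Function('w')(H, g) = Mul(4, g) (Function('w')(H, g) = Mul(Mul(4, g), 1) = Mul(4, g))
Add(Function('w')(215, Add(-103, Mul(-1, 33))), Mul(-1, v)) = Add(Mul(4, Add(-103, Mul(-1, 33))), Mul(-1, -7534)) = Add(Mul(4, Add(-103, -33)), 7534) = Add(Mul(4, -136), 7534) = Add(-544, 7534) = 6990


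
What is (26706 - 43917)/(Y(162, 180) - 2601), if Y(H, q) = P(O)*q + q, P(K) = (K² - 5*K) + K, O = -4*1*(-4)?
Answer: -5737/10713 ≈ -0.53552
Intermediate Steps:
O = 16 (O = -4*(-4) = 16)
P(K) = K² - 4*K
Y(H, q) = 193*q (Y(H, q) = (16*(-4 + 16))*q + q = (16*12)*q + q = 192*q + q = 193*q)
(26706 - 43917)/(Y(162, 180) - 2601) = (26706 - 43917)/(193*180 - 2601) = -17211/(34740 - 2601) = -17211/32139 = -17211*1/32139 = -5737/10713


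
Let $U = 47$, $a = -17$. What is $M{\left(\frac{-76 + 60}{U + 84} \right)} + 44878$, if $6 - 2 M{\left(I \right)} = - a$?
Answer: $\frac{89745}{2} \approx 44873.0$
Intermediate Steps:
$M{\left(I \right)} = - \frac{11}{2}$ ($M{\left(I \right)} = 3 - \frac{\left(-1\right) \left(-17\right)}{2} = 3 - \frac{17}{2} = - \frac{11}{2}$)
$M{\left(\frac{-76 + 60}{U + 84} \right)} + 44878 = - \frac{11}{2} + 44878 = \frac{89745}{2}$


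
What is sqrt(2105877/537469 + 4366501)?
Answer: sqrt(1261365051925237774)/537469 ≈ 2089.6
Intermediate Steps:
sqrt(2105877/537469 + 4366501) = sqrt(2346861031846/537469) = sqrt(1261365051925237774)/537469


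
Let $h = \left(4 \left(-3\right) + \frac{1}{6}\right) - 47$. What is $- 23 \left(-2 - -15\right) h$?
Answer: $\frac{105547}{6} \approx 17591.0$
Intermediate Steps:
$h = - \frac{353}{6}$ ($h = \left(-12 + \frac{1}{6}\right) - 47 = - \frac{71}{6} - 47 = - \frac{353}{6} \approx -58.833$)
$- 23 \left(-2 - -15\right) h = - 23 \left(-2 - -15\right) \left(- \frac{353}{6}\right) = - 23 \left(-2 + 15\right) \left(- \frac{353}{6}\right) = \left(-23\right) 13 \left(- \frac{353}{6}\right) = \left(-299\right) \left(- \frac{353}{6}\right) = \frac{105547}{6}$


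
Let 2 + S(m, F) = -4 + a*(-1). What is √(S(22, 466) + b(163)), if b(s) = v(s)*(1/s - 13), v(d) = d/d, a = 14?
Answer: I*√876614/163 ≈ 5.744*I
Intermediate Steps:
v(d) = 1
b(s) = -13 + 1/s (b(s) = 1*(1/s - 13) = 1*(-13 + 1/s) = -13 + 1/s)
S(m, F) = -20 (S(m, F) = -2 + (-4 + 14*(-1)) = -2 + (-4 - 14) = -2 - 18 = -20)
√(S(22, 466) + b(163)) = √(-20 + (-13 + 1/163)) = √(-20 - 2118/163) = √(-5378/163) = I*√876614/163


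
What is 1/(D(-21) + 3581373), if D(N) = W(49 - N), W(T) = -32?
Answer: 1/3581341 ≈ 2.7922e-7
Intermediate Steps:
D(N) = -32
1/(D(-21) + 3581373) = 1/(-32 + 3581373) = 1/3581341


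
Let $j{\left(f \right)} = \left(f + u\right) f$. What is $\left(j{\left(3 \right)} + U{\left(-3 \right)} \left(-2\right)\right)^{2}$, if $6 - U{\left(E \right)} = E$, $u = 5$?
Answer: $36$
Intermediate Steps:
$U{\left(E \right)} = 6 - E$
$j{\left(f \right)} = f \left(5 + f\right)$ ($j{\left(f \right)} = \left(f + 5\right) f = \left(5 + f\right) f = f \left(5 + f\right)$)
$\left(j{\left(3 \right)} + U{\left(-3 \right)} \left(-2\right)\right)^{2} = \left(3 \left(5 + 3\right) + \left(6 - -3\right) \left(-2\right)\right)^{2} = \left(3 \cdot 8 + \left(6 + 3\right) \left(-2\right)\right)^{2} = \left(24 + 9 \left(-2\right)\right)^{2} = \left(24 - 18\right)^{2} = 6^{2} = 36$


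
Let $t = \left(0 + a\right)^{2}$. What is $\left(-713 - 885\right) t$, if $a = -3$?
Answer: $-14382$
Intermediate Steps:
$t = 9$ ($t = \left(0 - 3\right)^{2} = \left(-3\right)^{2} = 9$)
$\left(-713 - 885\right) t = \left(-713 - 885\right) 9 = \left(-1598\right) 9 = -14382$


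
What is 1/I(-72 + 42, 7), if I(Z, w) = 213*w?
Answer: 1/1491 ≈ 0.00067069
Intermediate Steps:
1/I(-72 + 42, 7) = 1/(213*7) = 1/1491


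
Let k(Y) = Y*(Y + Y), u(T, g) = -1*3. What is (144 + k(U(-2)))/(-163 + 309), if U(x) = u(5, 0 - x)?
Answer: 81/73 ≈ 1.1096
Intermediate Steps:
u(T, g) = -3
U(x) = -3
k(Y) = 2*Y² (k(Y) = Y*(2*Y) = 2*Y²)
(144 + k(U(-2)))/(-163 + 309) = (144 + 2*(-3)²)/(-163 + 309) = (144 + 2*9)/146 = (144 + 18)*(1/146) = 162*(1/146) = 81/73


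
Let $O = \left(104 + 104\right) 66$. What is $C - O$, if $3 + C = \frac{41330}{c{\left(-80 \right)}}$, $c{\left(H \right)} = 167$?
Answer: $- \frac{2251747}{167} \approx -13484.0$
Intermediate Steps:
$C = \frac{40829}{167}$ ($C = -3 + \frac{41330}{167} = \frac{40829}{167} \approx 244.49$)
$O = 13728$ ($O = 208 \cdot 66 = 13728$)
$C - O = \frac{40829}{167} - 13728 = - \frac{2251747}{167}$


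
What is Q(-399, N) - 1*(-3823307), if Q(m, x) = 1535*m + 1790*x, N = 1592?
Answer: 6060522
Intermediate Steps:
Q(-399, N) - 1*(-3823307) = (1535*(-399) + 1790*1592) - 1*(-3823307) = (-612465 + 2849680) + 3823307 = 2237215 + 3823307 = 6060522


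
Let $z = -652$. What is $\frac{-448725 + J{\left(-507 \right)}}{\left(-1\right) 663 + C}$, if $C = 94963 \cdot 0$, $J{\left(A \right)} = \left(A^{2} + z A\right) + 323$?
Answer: $- \frac{139211}{663} \approx -209.97$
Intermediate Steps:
$J{\left(A \right)} = 323 + A^{2} - 652 A$ ($J{\left(A \right)} = \left(A^{2} - 652 A\right) + 323 = 323 + A^{2} - 652 A$)
$C = 0$
$\frac{-448725 + J{\left(-507 \right)}}{\left(-1\right) 663 + C} = \frac{-448725 + \left(323 + \left(-507\right)^{2} - -330564\right)}{\left(-1\right) 663 + 0} = \frac{-448725 + \left(323 + 257049 + 330564\right)}{-663 + 0} = \frac{-448725 + 587936}{-663} = 139211 \left(- \frac{1}{663}\right) = - \frac{139211}{663}$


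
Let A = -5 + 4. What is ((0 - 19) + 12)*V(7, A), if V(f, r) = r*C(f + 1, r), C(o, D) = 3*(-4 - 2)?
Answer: -126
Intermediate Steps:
A = -1
C(o, D) = -18 (C(o, D) = 3*(-6) = -18)
V(f, r) = -18*r (V(f, r) = r*(-18) = -18*r)
((0 - 19) + 12)*V(7, A) = ((0 - 19) + 12)*(-18*(-1)) = (-19 + 12)*18 = -7*18 = -126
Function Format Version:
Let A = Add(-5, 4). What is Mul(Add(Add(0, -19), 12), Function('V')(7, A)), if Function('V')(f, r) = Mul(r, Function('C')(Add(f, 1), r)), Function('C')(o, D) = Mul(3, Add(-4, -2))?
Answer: -126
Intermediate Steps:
A = -1
Function('C')(o, D) = -18 (Function('C')(o, D) = Mul(3, -6) = -18)
Function('V')(f, r) = Mul(-18, r) (Function('V')(f, r) = Mul(r, -18) = Mul(-18, r))
Mul(Add(Add(0, -19), 12), Function('V')(7, A)) = Mul(Add(Add(0, -19), 12), Mul(-18, -1)) = Mul(Add(-19, 12), 18) = Mul(-7, 18) = -126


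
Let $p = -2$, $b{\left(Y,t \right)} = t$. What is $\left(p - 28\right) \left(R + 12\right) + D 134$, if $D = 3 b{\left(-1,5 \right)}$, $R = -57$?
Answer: $3360$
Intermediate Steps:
$D = 15$ ($D = 3 \cdot 5 = 15$)
$\left(p - 28\right) \left(R + 12\right) + D 134 = \left(-2 - 28\right) \left(-57 + 12\right) + 15 \cdot 134 = \left(-30\right) \left(-45\right) + 2010 = 1350 + 2010 = 3360$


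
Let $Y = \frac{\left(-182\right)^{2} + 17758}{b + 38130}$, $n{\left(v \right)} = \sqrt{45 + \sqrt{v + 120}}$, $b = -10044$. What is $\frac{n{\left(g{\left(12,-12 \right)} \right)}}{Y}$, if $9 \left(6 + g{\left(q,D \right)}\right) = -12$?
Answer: $\frac{4681 \sqrt{405 + 39 \sqrt{6}}}{25441} \approx 4.1164$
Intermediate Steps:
$g{\left(q,D \right)} = - \frac{22}{3}$ ($g{\left(q,D \right)} = -6 + \frac{1}{9} \left(-12\right) = -6 - \frac{4}{3} = - \frac{22}{3}$)
$n{\left(v \right)} = \sqrt{45 + \sqrt{120 + v}}$
$Y = \frac{25441}{14043}$ ($Y = \frac{\left(-182\right)^{2} + 17758}{-10044 + 38130} = \frac{33124 + 17758}{28086} = 50882 \cdot \frac{1}{28086} = \frac{25441}{14043} \approx 1.8116$)
$\frac{n{\left(g{\left(12,-12 \right)} \right)}}{Y} = \frac{\sqrt{45 + \sqrt{120 - \frac{22}{3}}}}{\frac{25441}{14043}} = \sqrt{45 + \sqrt{\frac{338}{3}}} \cdot \frac{14043}{25441} = \sqrt{45 + \frac{13 \sqrt{6}}{3}} \cdot \frac{14043}{25441} = \frac{14043 \sqrt{45 + \frac{13 \sqrt{6}}{3}}}{25441}$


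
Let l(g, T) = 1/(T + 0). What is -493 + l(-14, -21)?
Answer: -10354/21 ≈ -493.05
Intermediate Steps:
l(g, T) = 1/T
-493 + l(-14, -21) = -493 + 1/(-21) = -493 - 1/21 = -10354/21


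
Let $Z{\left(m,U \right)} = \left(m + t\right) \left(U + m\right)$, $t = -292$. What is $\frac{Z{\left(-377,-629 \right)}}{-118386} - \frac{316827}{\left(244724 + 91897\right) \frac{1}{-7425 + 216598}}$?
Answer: $- \frac{435881254971950}{2213956317} \approx -1.9688 \cdot 10^{5}$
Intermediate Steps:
$Z{\left(m,U \right)} = \left(-292 + m\right) \left(U + m\right)$ ($Z{\left(m,U \right)} = \left(m - 292\right) \left(U + m\right) = \left(-292 + m\right) \left(U + m\right)$)
$\frac{Z{\left(-377,-629 \right)}}{-118386} - \frac{316827}{\left(244724 + 91897\right) \frac{1}{-7425 + 216598}} = \frac{\left(-377\right)^{2} - -183668 - -110084 - -237133}{-118386} - \frac{316827}{\left(244724 + 91897\right) \frac{1}{-7425 + 216598}} = \left(142129 + 183668 + 110084 + 237133\right) \left(- \frac{1}{118386}\right) - \frac{316827}{336621 \cdot \frac{1}{209173}} = 673014 \left(- \frac{1}{118386}\right) - \frac{316827}{336621 \cdot \frac{1}{209173}} = - \frac{112169}{19731} - \frac{316827}{\frac{336621}{209173}} = - \frac{112169}{19731} - \frac{22090551357}{112207} = - \frac{435881254971950}{2213956317}$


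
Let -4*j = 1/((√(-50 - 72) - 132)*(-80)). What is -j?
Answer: 33/1403680 + I*√122/5614720 ≈ 2.351e-5 + 1.9672e-6*I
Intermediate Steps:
j = -1/(4*(10560 - 80*I*√122)) (j = -(-1/(80*(√(-50 - 72) - 132)))/4 = -(-1/(80*(√(-122) - 132)))/4 = -(-1/(80*(I*√122 - 132)))/4 = -(-1/(80*(-132 + I*√122)))/4 = -1/(4*(10560 - 80*I*√122)) ≈ -2.351e-5 - 1.9672e-6*I)
-j = -(-33/1403680 - I*√122/5614720) = 33/1403680 + I*√122/5614720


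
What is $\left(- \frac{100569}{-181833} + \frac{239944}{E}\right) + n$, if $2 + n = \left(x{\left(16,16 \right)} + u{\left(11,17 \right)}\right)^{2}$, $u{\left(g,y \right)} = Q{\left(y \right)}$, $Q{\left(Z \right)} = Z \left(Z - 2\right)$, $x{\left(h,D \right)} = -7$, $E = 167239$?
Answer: $\frac{623436588928339}{10136523029} \approx 61504.0$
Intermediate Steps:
$Q{\left(Z \right)} = Z \left(-2 + Z\right)$
$u{\left(g,y \right)} = y \left(-2 + y\right)$
$n = 61502$ ($n = -2 + \left(-7 + 17 \left(-2 + 17\right)\right)^{2} = -2 + \left(-7 + 17 \cdot 15\right)^{2} = -2 + \left(-7 + 255\right)^{2} = -2 + 248^{2} = -2 + 61504 = 61502$)
$\left(- \frac{100569}{-181833} + \frac{239944}{E}\right) + n = \left(- \frac{100569}{-181833} + \frac{239944}{167239}\right) + 61502 = \left(\left(-100569\right) \left(- \frac{1}{181833}\right) + 239944 \cdot \frac{1}{167239}\right) + 61502 = \left(\frac{33523}{60611} + \frac{239944}{167239}\right) + 61502 = \frac{20149598781}{10136523029} + 61502 = \frac{623436588928339}{10136523029}$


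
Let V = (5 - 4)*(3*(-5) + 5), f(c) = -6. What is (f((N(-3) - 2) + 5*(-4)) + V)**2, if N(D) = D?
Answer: 256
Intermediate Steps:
V = -10 (V = 1*(-15 + 5) = 1*(-10) = -10)
(f((N(-3) - 2) + 5*(-4)) + V)**2 = (-6 - 10)**2 = (-16)**2 = 256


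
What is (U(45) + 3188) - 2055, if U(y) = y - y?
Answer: 1133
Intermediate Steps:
U(y) = 0
(U(45) + 3188) - 2055 = (0 + 3188) - 2055 = 3188 - 2055 = 1133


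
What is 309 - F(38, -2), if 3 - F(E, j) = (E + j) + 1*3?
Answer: 345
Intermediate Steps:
F(E, j) = -E - j (F(E, j) = 3 - ((E + j) + 1*3) = 3 - ((E + j) + 3) = 3 - (3 + E + j) = 3 + (-3 - E - j) = -E - j)
309 - F(38, -2) = 309 - (-1*38 - 1*(-2)) = 309 - (-38 + 2) = 309 - 1*(-36) = 309 + 36 = 345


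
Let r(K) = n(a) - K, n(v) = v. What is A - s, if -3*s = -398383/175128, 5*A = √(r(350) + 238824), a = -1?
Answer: -398383/525384 + 3*√26497/5 ≈ 96.909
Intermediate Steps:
r(K) = -1 - K
A = 3*√26497/5 (A = √((-1 - 1*350) + 238824)/5 = √((-1 - 350) + 238824)/5 = √(-351 + 238824)/5 = √238473/5 = (3*√26497)/5 = 3*√26497/5 ≈ 97.667)
s = 398383/525384 (s = -(-398383)/(3*175128) = -⅓*(-398383/175128) = 398383/525384 ≈ 0.75827)
A - s = 3*√26497/5 - 1*398383/525384 = 3*√26497/5 - 398383/525384 = -398383/525384 + 3*√26497/5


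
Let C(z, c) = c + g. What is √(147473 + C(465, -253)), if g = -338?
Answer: 271*√2 ≈ 383.25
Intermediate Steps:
C(z, c) = -338 + c (C(z, c) = c - 338 = -338 + c)
√(147473 + C(465, -253)) = √(147473 + (-338 - 253)) = √(147473 - 591) = √146882 = 271*√2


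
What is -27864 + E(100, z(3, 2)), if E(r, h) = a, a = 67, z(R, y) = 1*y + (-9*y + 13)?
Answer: -27797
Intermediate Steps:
z(R, y) = 13 - 8*y (z(R, y) = y + (13 - 9*y) = 13 - 8*y)
E(r, h) = 67
-27864 + E(100, z(3, 2)) = -27864 + 67 = -27797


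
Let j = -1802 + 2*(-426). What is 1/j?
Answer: -1/2654 ≈ -0.00037679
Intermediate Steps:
j = -2654 (j = -1802 - 852 = -2654)
1/j = 1/(-2654) = -1/2654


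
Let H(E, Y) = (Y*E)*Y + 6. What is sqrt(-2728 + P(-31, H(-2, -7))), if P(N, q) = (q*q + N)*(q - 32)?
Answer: 2*I*sqrt(262105) ≈ 1023.9*I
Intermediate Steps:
H(E, Y) = 6 + E*Y**2 (H(E, Y) = (E*Y)*Y + 6 = E*Y**2 + 6 = 6 + E*Y**2)
P(N, q) = (-32 + q)*(N + q**2) (P(N, q) = (q**2 + N)*(-32 + q) = (N + q**2)*(-32 + q) = (-32 + q)*(N + q**2))
sqrt(-2728 + P(-31, H(-2, -7))) = sqrt(-2728 + ((6 - 2*(-7)**2)**3 - 32*(-31) - 32*(6 - 2*(-7)**2)**2 - 31*(6 - 2*(-7)**2))) = sqrt(-2728 + ((6 - 2*49)**3 + 992 - 32*(6 - 2*49)**2 - 31*(6 - 2*49))) = sqrt(-2728 + ((6 - 98)**3 + 992 - 32*(6 - 98)**2 - 31*(6 - 98))) = sqrt(-2728 + ((-92)**3 + 992 - 32*(-92)**2 - 31*(-92))) = sqrt(-2728 + (-778688 + 992 - 32*8464 + 2852)) = sqrt(-2728 + (-778688 + 992 - 270848 + 2852)) = sqrt(-2728 - 1045692) = sqrt(-1048420) = 2*I*sqrt(262105)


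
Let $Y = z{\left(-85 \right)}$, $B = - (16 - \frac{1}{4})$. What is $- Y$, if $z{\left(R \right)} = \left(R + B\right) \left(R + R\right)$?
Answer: $- \frac{34255}{2} \approx -17128.0$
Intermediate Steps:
$B = - \frac{63}{4}$ ($B = - (16 - \frac{1}{4}) = \left(-1\right) \frac{63}{4} = - \frac{63}{4} \approx -15.75$)
$z{\left(R \right)} = 2 R \left(- \frac{63}{4} + R\right)$ ($z{\left(R \right)} = \left(R - \frac{63}{4}\right) \left(R + R\right) = \left(- \frac{63}{4} + R\right) 2 R = 2 R \left(- \frac{63}{4} + R\right)$)
$Y = \frac{34255}{2}$ ($Y = \frac{1}{2} \left(-85\right) \left(-63 + 4 \left(-85\right)\right) = \frac{1}{2} \left(-85\right) \left(-63 - 340\right) = \frac{1}{2} \left(-85\right) \left(-403\right) = \frac{34255}{2} \approx 17128.0$)
$- Y = \left(-1\right) \frac{34255}{2} = - \frac{34255}{2}$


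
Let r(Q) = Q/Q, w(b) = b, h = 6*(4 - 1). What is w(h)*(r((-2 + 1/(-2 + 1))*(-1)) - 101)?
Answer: -1800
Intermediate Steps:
h = 18 (h = 6*3 = 18)
r(Q) = 1
w(h)*(r((-2 + 1/(-2 + 1))*(-1)) - 101) = 18*(1 - 101) = 18*(-100) = -1800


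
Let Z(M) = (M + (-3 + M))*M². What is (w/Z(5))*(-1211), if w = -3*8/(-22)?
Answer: -2076/275 ≈ -7.5491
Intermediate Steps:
Z(M) = M²*(-3 + 2*M) (Z(M) = (-3 + 2*M)*M² = M²*(-3 + 2*M))
w = 12/11 (w = -24*(-1/22) = 12/11 ≈ 1.0909)
(w/Z(5))*(-1211) = (12/(11*((5²*(-3 + 2*5)))))*(-1211) = (12/(11*((25*(-3 + 10)))))*(-1211) = (12/(11*((25*7))))*(-1211) = ((12/11)/175)*(-1211) = ((12/11)*(1/175))*(-1211) = (12/1925)*(-1211) = -2076/275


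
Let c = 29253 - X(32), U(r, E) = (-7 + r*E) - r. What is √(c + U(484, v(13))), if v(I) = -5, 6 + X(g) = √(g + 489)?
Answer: √(26348 - √521) ≈ 162.25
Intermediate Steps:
X(g) = -6 + √(489 + g) (X(g) = -6 + √(g + 489) = -6 + √(489 + g))
U(r, E) = -7 - r + E*r (U(r, E) = (-7 + E*r) - r = -7 - r + E*r)
c = 29259 - √521 (c = 29253 - (-6 + √(489 + 32)) = 29253 - (-6 + √521) = 29253 + (6 - √521) = 29259 - √521 ≈ 29236.)
√(c + U(484, v(13))) = √((29259 - √521) + (-7 - 1*484 - 5*484)) = √((29259 - √521) + (-7 - 484 - 2420)) = √((29259 - √521) - 2911) = √(26348 - √521)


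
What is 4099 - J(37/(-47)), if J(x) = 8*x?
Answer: 192949/47 ≈ 4105.3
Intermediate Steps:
4099 - J(37/(-47)) = 4099 - 8*37/(-47) = 4099 - 8*37*(-1/47) = 4099 - 8*(-37)/47 = 4099 - 1*(-296/47) = 4099 + 296/47 = 192949/47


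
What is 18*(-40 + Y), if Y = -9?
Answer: -882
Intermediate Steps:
18*(-40 + Y) = 18*(-40 - 9) = 18*(-49) = -882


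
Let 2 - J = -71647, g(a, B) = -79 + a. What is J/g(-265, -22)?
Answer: -71649/344 ≈ -208.28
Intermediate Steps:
J = 71649 (J = 2 - 1*(-71647) = 2 + 71647 = 71649)
J/g(-265, -22) = 71649/(-79 - 265) = 71649/(-344) = 71649*(-1/344) = -71649/344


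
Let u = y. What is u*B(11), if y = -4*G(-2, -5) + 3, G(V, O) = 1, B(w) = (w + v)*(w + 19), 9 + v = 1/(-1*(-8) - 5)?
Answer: -70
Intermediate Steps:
v = -26/3 (v = -9 + 1/(-1*(-8) - 5) = -9 + 1/(8 - 5) = -9 + 1/3 = -9 + ⅓ = -26/3 ≈ -8.6667)
B(w) = (19 + w)*(-26/3 + w) (B(w) = (w - 26/3)*(w + 19) = (-26/3 + w)*(19 + w) = (19 + w)*(-26/3 + w))
y = -1 (y = -4*1 + 3 = -4 + 3 = -1)
u = -1
u*B(11) = -(-494/3 + 11² + (31/3)*11) = -(-494/3 + 121 + 341/3) = -1*70 = -70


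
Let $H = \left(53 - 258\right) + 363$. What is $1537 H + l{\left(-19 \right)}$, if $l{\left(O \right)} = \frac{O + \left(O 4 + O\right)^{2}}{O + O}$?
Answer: $242609$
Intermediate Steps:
$H = 158$ ($H = -205 + 363 = 158$)
$l{\left(O \right)} = \frac{O + 25 O^{2}}{2 O}$ ($l{\left(O \right)} = \frac{O + \left(4 O + O\right)^{2}}{2 O} = \left(O + \left(5 O\right)^{2}\right) \frac{1}{2 O} = \left(O + 25 O^{2}\right) \frac{1}{2 O} = \frac{O + 25 O^{2}}{2 O}$)
$1537 H + l{\left(-19 \right)} = 1537 \cdot 158 + \left(\frac{1}{2} + \frac{25}{2} \left(-19\right)\right) = 242846 + \left(\frac{1}{2} - \frac{475}{2}\right) = 242846 - 237 = 242609$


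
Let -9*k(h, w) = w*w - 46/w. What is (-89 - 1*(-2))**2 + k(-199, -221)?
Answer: 473426/221 ≈ 2142.2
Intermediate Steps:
k(h, w) = -w**2/9 + 46/(9*w) (k(h, w) = -(w*w - 46/w)/9 = -(w**2 - 46/w)/9 = -w**2/9 + 46/(9*w))
(-89 - 1*(-2))**2 + k(-199, -221) = (-89 - 1*(-2))**2 + (1/9)*(46 - 1*(-221)**3)/(-221) = (-89 + 2)**2 + (1/9)*(-1/221)*(46 - 1*(-10793861)) = (-87)**2 + (1/9)*(-1/221)*(46 + 10793861) = 7569 + (1/9)*(-1/221)*10793907 = 7569 - 1199323/221 = 473426/221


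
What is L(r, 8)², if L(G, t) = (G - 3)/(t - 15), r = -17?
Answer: 400/49 ≈ 8.1633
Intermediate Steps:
L(G, t) = (-3 + G)/(-15 + t)
L(r, 8)² = ((-3 - 17)/(-15 + 8))² = (-20/(-7))² = (-⅐*(-20))² = (20/7)² = 400/49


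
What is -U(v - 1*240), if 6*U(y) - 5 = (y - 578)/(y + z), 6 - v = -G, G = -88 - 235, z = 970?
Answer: -155/413 ≈ -0.37530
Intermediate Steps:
G = -323
v = -317 (v = 6 - (-1)*(-323) = 6 - 1*323 = 6 - 323 = -317)
U(y) = 5/6 + (-578 + y)/(6*(970 + y)) (U(y) = 5/6 + ((y - 578)/(y + 970))/6 = 5/6 + ((-578 + y)/(970 + y))/6 = 5/6 + (-578 + y)/(6*(970 + y)))
-U(v - 1*240) = -(712 + (-317 - 1*240))/(970 + (-317 - 1*240)) = -(712 + (-317 - 240))/(970 + (-317 - 240)) = -(712 - 557)/(970 - 557) = -155/413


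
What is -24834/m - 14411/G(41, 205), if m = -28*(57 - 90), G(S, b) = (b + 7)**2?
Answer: -94121255/3460688 ≈ -27.197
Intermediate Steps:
G(S, b) = (7 + b)**2
m = 924 (m = -28*(-33) = 924)
-24834/m - 14411/G(41, 205) = -24834/924 - 14411/(7 + 205)**2 = -24834*1/924 - 14411/(212**2) = -4139/154 - 14411/44944 = -94121255/3460688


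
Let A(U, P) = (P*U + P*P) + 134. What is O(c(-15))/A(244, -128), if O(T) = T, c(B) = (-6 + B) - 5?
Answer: 13/7357 ≈ 0.0017670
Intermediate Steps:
c(B) = -11 + B
A(U, P) = 134 + P**2 + P*U (A(U, P) = (P*U + P**2) + 134 = (P**2 + P*U) + 134 = 134 + P**2 + P*U)
O(c(-15))/A(244, -128) = (-11 - 15)/(134 + (-128)**2 - 128*244) = -26/(134 + 16384 - 31232) = -26/(-14714) = -26*(-1/14714) = 13/7357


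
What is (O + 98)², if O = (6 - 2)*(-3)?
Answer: 7396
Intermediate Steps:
O = -12 (O = 4*(-3) = -12)
(O + 98)² = (-12 + 98)² = 86² = 7396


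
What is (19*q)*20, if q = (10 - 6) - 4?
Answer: 0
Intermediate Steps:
q = 0 (q = 4 - 4 = 0)
(19*q)*20 = (19*0)*20 = 0*20 = 0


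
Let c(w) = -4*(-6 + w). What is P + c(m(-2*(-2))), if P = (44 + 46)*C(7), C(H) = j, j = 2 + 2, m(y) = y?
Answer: 368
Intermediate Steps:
c(w) = 24 - 4*w
j = 4
C(H) = 4
P = 360 (P = (44 + 46)*4 = 90*4 = 360)
P + c(m(-2*(-2))) = 360 + (24 - (-8)*(-2)) = 360 + (24 - 4*4) = 360 + (24 - 16) = 360 + 8 = 368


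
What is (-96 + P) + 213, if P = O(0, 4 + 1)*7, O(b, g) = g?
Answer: 152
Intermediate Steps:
P = 35 (P = (4 + 1)*7 = 5*7 = 35)
(-96 + P) + 213 = (-96 + 35) + 213 = -61 + 213 = 152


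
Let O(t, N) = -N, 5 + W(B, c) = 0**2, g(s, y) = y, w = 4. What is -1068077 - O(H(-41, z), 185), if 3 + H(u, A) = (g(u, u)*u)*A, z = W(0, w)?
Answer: -1067892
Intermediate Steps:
W(B, c) = -5 (W(B, c) = -5 + 0**2 = -5 + 0 = -5)
z = -5
H(u, A) = -3 + A*u**2 (H(u, A) = -3 + (u*u)*A = -3 + u**2*A = -3 + A*u**2)
-1068077 - O(H(-41, z), 185) = -1068077 - (-1)*185 = -1068077 - 1*(-185) = -1068077 + 185 = -1067892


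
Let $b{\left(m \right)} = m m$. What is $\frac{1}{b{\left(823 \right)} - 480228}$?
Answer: $\frac{1}{197101} \approx 5.0735 \cdot 10^{-6}$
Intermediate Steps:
$b{\left(m \right)} = m^{2}$
$\frac{1}{b{\left(823 \right)} - 480228} = \frac{1}{823^{2} - 480228} = \frac{1}{677329 - 480228} = \frac{1}{197101}$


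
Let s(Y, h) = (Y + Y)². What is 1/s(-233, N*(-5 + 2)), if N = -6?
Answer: 1/217156 ≈ 4.6050e-6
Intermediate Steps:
s(Y, h) = 4*Y² (s(Y, h) = (2*Y)² = 4*Y²)
1/s(-233, N*(-5 + 2)) = 1/(4*(-233)²) = 1/(4*54289) = 1/217156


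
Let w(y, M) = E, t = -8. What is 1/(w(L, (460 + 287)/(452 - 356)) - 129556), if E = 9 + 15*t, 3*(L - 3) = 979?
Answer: -1/129667 ≈ -7.7121e-6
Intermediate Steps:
L = 988/3 (L = 3 + (⅓)*979 = 3 + 979/3 = 988/3 ≈ 329.33)
E = -111 (E = 9 + 15*(-8) = 9 - 120 = -111)
w(y, M) = -111
1/(w(L, (460 + 287)/(452 - 356)) - 129556) = 1/(-111 - 129556) = 1/(-129667) = -1/129667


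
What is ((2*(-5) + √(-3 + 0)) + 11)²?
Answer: (1 + I*√3)² ≈ -2.0 + 3.4641*I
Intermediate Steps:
((2*(-5) + √(-3 + 0)) + 11)² = ((-10 + √(-3)) + 11)² = ((-10 + I*√3) + 11)² = (1 + I*√3)²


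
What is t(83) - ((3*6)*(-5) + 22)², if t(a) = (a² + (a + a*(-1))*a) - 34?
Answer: 2231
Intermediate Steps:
t(a) = -34 + a² (t(a) = (a² + (a - a)*a) - 34 = (a² + 0*a) - 34 = (a² + 0) - 34 = a² - 34 = -34 + a²)
t(83) - ((3*6)*(-5) + 22)² = (-34 + 83²) - ((3*6)*(-5) + 22)² = (-34 + 6889) - (18*(-5) + 22)² = 6855 - (-90 + 22)² = 6855 - 1*(-68)² = 6855 - 1*4624 = 6855 - 4624 = 2231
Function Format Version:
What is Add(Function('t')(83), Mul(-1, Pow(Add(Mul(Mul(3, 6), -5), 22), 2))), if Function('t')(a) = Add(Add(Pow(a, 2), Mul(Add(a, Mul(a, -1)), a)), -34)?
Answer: 2231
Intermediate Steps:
Function('t')(a) = Add(-34, Pow(a, 2)) (Function('t')(a) = Add(Add(Pow(a, 2), Mul(Add(a, Mul(-1, a)), a)), -34) = Add(Add(Pow(a, 2), Mul(0, a)), -34) = Add(Add(Pow(a, 2), 0), -34) = Add(Pow(a, 2), -34) = Add(-34, Pow(a, 2)))
Add(Function('t')(83), Mul(-1, Pow(Add(Mul(Mul(3, 6), -5), 22), 2))) = Add(Add(-34, Pow(83, 2)), Mul(-1, Pow(Add(Mul(Mul(3, 6), -5), 22), 2))) = Add(Add(-34, 6889), Mul(-1, Pow(Add(Mul(18, -5), 22), 2))) = Add(6855, Mul(-1, Pow(Add(-90, 22), 2))) = Add(6855, Mul(-1, Pow(-68, 2))) = Add(6855, Mul(-1, 4624)) = Add(6855, -4624) = 2231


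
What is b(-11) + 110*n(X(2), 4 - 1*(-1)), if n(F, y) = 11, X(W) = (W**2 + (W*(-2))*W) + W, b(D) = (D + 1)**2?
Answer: 1310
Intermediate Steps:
b(D) = (1 + D)**2
X(W) = W - W**2 (X(W) = (W**2 + (-2*W)*W) + W = (W**2 - 2*W**2) + W = -W**2 + W = W - W**2)
b(-11) + 110*n(X(2), 4 - 1*(-1)) = (1 - 11)**2 + 110*11 = (-10)**2 + 1210 = 100 + 1210 = 1310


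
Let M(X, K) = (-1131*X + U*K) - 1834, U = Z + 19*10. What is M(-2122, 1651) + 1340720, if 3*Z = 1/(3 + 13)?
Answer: 194524435/48 ≈ 4.0526e+6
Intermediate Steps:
Z = 1/48 (Z = 1/(3*(3 + 13)) = (1/3)/16 = (1/3)*(1/16) = 1/48 ≈ 0.020833)
U = 9121/48 (U = 1/48 + 19*10 = 1/48 + 190 = 9121/48 ≈ 190.02)
M(X, K) = -1834 - 1131*X + 9121*K/48 (M(X, K) = (-1131*X + 9121*K/48) - 1834 = -1834 - 1131*X + 9121*K/48)
M(-2122, 1651) + 1340720 = (-1834 - 1131*(-2122) + (9121/48)*1651) + 1340720 = (-1834 + 2399982 + 15058771/48) + 1340720 = 130169875/48 + 1340720 = 194524435/48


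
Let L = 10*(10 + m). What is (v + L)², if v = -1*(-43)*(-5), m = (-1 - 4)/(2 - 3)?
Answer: 4225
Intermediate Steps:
m = 5 (m = -5/(-1) = -5*(-1) = 5)
v = -215 (v = 43*(-5) = -215)
L = 150 (L = 10*(10 + 5) = 10*15 = 150)
(v + L)² = (-215 + 150)² = (-65)² = 4225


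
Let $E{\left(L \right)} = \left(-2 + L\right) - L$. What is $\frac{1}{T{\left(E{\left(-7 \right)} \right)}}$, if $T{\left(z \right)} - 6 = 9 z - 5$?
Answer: $- \frac{1}{17} \approx -0.058824$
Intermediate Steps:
$E{\left(L \right)} = -2$
$T{\left(z \right)} = 1 + 9 z$ ($T{\left(z \right)} = 6 + \left(9 z - 5\right) = 6 + \left(-5 + 9 z\right) = 1 + 9 z$)
$\frac{1}{T{\left(E{\left(-7 \right)} \right)}} = \frac{1}{1 + 9 \left(-2\right)} = \frac{1}{1 - 18} = \frac{1}{-17} = - \frac{1}{17}$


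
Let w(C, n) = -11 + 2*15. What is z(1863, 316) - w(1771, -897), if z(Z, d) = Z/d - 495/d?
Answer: -1159/79 ≈ -14.671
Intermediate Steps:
w(C, n) = 19 (w(C, n) = -11 + 30 = 19)
z(Z, d) = -495/d + Z/d
z(1863, 316) - w(1771, -897) = (-495 + 1863)/316 - 1*19 = (1/316)*1368 - 19 = 342/79 - 19 = -1159/79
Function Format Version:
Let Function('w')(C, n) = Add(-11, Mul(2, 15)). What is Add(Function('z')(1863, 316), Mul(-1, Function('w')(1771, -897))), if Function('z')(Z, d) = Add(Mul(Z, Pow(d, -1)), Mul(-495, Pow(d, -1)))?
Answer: Rational(-1159, 79) ≈ -14.671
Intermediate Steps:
Function('w')(C, n) = 19 (Function('w')(C, n) = Add(-11, 30) = 19)
Function('z')(Z, d) = Add(Mul(-495, Pow(d, -1)), Mul(Z, Pow(d, -1)))
Add(Function('z')(1863, 316), Mul(-1, Function('w')(1771, -897))) = Add(Mul(Pow(316, -1), Add(-495, 1863)), Mul(-1, 19)) = Add(Mul(Rational(1, 316), 1368), -19) = Add(Rational(342, 79), -19) = Rational(-1159, 79)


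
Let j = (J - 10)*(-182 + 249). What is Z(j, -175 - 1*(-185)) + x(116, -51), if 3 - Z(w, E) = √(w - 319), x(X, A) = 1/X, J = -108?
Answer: 349/116 - 5*I*√329 ≈ 3.0086 - 90.692*I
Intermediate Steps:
j = -7906 (j = (-108 - 10)*(-182 + 249) = -118*67 = -7906)
Z(w, E) = 3 - √(-319 + w) (Z(w, E) = 3 - √(w - 319) = 3 - √(-319 + w))
Z(j, -175 - 1*(-185)) + x(116, -51) = (3 - √(-319 - 7906)) + 1/116 = (3 - √(-8225)) + 1/116 = (3 - 5*I*√329) + 1/116 = 349/116 - 5*I*√329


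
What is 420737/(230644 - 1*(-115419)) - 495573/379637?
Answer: -11772146630/131378319131 ≈ -0.089605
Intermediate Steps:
420737/(230644 - 1*(-115419)) - 495573/379637 = 420737/(230644 + 115419) - 495573*1/379637 = 420737/346063 - 495573/379637 = -11772146630/131378319131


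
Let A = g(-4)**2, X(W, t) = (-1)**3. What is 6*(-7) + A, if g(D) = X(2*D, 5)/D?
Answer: -671/16 ≈ -41.938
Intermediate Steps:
X(W, t) = -1
g(D) = -1/D
A = 1/16 (A = (-1/(-4))**2 = (-1*(-1/4))**2 = (1/4)**2 = 1/16 ≈ 0.062500)
6*(-7) + A = 6*(-7) + 1/16 = -42 + 1/16 = -671/16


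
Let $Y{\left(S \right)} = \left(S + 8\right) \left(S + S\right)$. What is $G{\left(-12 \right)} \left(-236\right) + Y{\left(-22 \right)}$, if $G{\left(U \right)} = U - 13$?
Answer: $6516$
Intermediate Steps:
$G{\left(U \right)} = -13 + U$
$Y{\left(S \right)} = 2 S \left(8 + S\right)$ ($Y{\left(S \right)} = \left(8 + S\right) 2 S = 2 S \left(8 + S\right)$)
$G{\left(-12 \right)} \left(-236\right) + Y{\left(-22 \right)} = \left(-13 - 12\right) \left(-236\right) + 2 \left(-22\right) \left(8 - 22\right) = \left(-25\right) \left(-236\right) + 2 \left(-22\right) \left(-14\right) = 5900 + 616 = 6516$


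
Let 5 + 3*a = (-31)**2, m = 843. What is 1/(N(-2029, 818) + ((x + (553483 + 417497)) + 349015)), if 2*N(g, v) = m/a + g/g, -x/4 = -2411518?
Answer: 1912/20967123589 ≈ 9.1190e-8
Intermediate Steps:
a = 956/3 (a = -5/3 + (1/3)*(-31)**2 = -5/3 + (1/3)*961 = -5/3 + 961/3 = 956/3 ≈ 318.67)
x = 9646072 (x = -4*(-2411518) = 9646072)
N(g, v) = 3485/1912 (N(g, v) = (843/(956/3) + g/g)/2 = (843*(3/956) + 1)/2 = (2529/956 + 1)/2 = (1/2)*(3485/956) = 3485/1912)
1/(N(-2029, 818) + ((x + (553483 + 417497)) + 349015)) = 1/(3485/1912 + ((9646072 + (553483 + 417497)) + 349015)) = 1/(3485/1912 + ((9646072 + 970980) + 349015)) = 1/(3485/1912 + (10617052 + 349015)) = 1/(3485/1912 + 10966067) = 1/(20967123589/1912) = 1912/20967123589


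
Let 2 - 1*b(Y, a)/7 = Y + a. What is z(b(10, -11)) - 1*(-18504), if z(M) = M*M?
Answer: 18945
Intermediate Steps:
b(Y, a) = 14 - 7*Y - 7*a (b(Y, a) = 14 - 7*(Y + a) = 14 + (-7*Y - 7*a) = 14 - 7*Y - 7*a)
z(M) = M²
z(b(10, -11)) - 1*(-18504) = (14 - 7*10 - 7*(-11))² - 1*(-18504) = (14 - 70 + 77)² + 18504 = 21² + 18504 = 441 + 18504 = 18945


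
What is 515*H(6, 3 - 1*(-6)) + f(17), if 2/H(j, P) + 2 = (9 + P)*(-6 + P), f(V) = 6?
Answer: 671/26 ≈ 25.808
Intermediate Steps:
H(j, P) = 2/(-2 + (-6 + P)*(9 + P)) (H(j, P) = 2/(-2 + (9 + P)*(-6 + P)) = 2/(-2 + (-6 + P)*(9 + P)))
515*H(6, 3 - 1*(-6)) + f(17) = 515*(2/(-56 + (3 - 1*(-6))² + 3*(3 - 1*(-6)))) + 6 = 515*(2/(-56 + (3 + 6)² + 3*(3 + 6))) + 6 = 515*(2/(-56 + 9² + 3*9)) + 6 = 515*(2/(-56 + 81 + 27)) + 6 = 515*(2/52) + 6 = 515*(2*(1/52)) + 6 = 515*(1/26) + 6 = 515/26 + 6 = 671/26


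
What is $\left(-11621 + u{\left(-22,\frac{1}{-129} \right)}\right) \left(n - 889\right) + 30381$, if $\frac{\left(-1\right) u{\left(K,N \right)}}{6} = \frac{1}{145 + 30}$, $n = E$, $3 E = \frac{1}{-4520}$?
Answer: $\frac{24587795212721}{2373000} \approx 1.0361 \cdot 10^{7}$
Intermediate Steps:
$E = - \frac{1}{13560}$ ($E = \frac{1}{3 \left(-4520\right)} = \frac{1}{3} \left(- \frac{1}{4520}\right) = - \frac{1}{13560} \approx -7.3746 \cdot 10^{-5}$)
$n = - \frac{1}{13560} \approx -7.3746 \cdot 10^{-5}$
$u{\left(K,N \right)} = - \frac{6}{175}$ ($u{\left(K,N \right)} = - \frac{6}{145 + 30} = - \frac{6}{175}$)
$\left(-11621 + u{\left(-22,\frac{1}{-129} \right)}\right) \left(n - 889\right) + 30381 = \left(-11621 - \frac{6}{175}\right) \left(- \frac{1}{13560} - 889\right) + 30381 = \left(- \frac{2033681}{175}\right) \left(- \frac{12054841}{13560}\right) + 30381 = \frac{24515701099721}{2373000} + 30381 = \frac{24587795212721}{2373000}$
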